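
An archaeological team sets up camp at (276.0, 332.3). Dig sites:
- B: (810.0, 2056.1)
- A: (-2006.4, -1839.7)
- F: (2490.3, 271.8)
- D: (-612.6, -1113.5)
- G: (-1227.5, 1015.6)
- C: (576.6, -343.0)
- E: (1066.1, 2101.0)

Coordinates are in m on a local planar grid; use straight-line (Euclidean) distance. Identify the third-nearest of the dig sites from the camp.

D

Distance to each, sorted:
C: 739.2 m
G: 1651.5 m
D: 1697.0 m
B: 1804.6 m
E: 1937.2 m
F: 2215.1 m
A: 3150.7 m
The third-nearest is D at 1697.0 m.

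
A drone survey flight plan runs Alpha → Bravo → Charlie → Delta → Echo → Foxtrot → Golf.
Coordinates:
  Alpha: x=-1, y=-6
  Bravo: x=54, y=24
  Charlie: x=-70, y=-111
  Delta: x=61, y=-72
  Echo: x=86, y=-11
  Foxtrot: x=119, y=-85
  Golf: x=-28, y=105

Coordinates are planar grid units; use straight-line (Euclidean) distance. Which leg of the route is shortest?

Alpha–Bravo

Leg distances:
Alpha→Bravo: 62.6
Bravo→Charlie: 183.3
Charlie→Delta: 136.7
Delta→Echo: 65.9
Echo→Foxtrot: 81.0
Foxtrot→Golf: 240.2
The shortest leg is Alpha–Bravo at 62.6.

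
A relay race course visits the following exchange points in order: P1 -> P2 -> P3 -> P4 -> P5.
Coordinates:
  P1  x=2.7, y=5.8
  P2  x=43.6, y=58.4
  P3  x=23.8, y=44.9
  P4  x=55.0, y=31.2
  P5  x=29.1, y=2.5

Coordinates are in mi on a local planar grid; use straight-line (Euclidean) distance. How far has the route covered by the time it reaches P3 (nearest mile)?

91 mi

Leg distances:
P1→P2: 66.6 mi  (cumulative 66.6 mi)
P2→P3: 24.0 mi  (cumulative 90.6 mi)
Cumulative distance at P3 ≈ 91 mi.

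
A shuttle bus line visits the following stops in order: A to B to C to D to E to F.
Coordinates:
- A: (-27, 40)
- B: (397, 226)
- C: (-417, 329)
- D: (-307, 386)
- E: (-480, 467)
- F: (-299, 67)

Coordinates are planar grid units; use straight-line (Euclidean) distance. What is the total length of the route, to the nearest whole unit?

Leg distances:
A→B: 463.0  (cumulative 463.0)
B→C: 820.5  (cumulative 1283.5)
C→D: 123.9  (cumulative 1407.4)
D→E: 191.0  (cumulative 1598.4)
E→F: 439.0  (cumulative 2037.5)
Total route length ≈ 2037.

2037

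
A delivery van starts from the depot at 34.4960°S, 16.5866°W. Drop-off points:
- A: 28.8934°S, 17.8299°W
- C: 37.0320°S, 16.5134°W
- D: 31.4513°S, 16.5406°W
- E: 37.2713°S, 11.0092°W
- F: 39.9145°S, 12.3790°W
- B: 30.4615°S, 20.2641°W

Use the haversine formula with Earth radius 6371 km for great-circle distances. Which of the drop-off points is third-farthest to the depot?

E

Distance to each, sorted:
F: 708.2 km
A: 634.0 km
E: 589.5 km
B: 565.8 km
D: 338.6 km
C: 282.1 km
The third-farthest is E at 589.5 km.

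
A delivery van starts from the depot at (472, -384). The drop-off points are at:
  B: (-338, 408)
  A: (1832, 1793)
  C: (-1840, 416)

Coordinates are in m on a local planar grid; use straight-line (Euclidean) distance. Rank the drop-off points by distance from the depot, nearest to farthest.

Distances from the depot:
B (-338, 408): 1132.9 m
C (-1840, 416): 2446.5 m
A (1832, 1793): 2566.9 m

B, C, A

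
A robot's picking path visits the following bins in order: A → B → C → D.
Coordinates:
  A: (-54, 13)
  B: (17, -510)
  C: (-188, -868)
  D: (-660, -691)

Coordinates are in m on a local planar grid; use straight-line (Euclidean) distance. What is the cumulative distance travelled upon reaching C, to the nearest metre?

Leg distances:
A→B: 527.8 m  (cumulative 527.8 m)
B→C: 412.5 m  (cumulative 940.3 m)
Cumulative distance at C ≈ 940 m.

940 m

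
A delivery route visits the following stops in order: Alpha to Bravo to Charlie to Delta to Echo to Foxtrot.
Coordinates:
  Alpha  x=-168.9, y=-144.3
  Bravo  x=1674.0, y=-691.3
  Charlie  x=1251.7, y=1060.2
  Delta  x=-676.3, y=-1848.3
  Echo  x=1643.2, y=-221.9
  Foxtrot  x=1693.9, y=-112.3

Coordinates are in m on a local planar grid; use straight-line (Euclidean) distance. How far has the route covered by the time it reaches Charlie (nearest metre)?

Leg distances:
Alpha→Bravo: 1922.4 m  (cumulative 1922.4 m)
Bravo→Charlie: 1801.7 m  (cumulative 3724.1 m)
Cumulative distance at Charlie ≈ 3724 m.

3724 m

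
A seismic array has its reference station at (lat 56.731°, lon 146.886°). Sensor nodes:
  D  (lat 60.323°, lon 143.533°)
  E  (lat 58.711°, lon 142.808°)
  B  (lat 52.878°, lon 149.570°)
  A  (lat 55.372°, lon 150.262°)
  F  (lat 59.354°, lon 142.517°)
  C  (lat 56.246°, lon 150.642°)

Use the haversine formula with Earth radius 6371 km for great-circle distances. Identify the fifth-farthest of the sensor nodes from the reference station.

Distance to each, sorted:
B: 461.6 km
D: 444.2 km
F: 388.7 km
E: 327.2 km
A: 258.4 km
C: 236.8 km
The fifth-farthest is A at 258.4 km.

A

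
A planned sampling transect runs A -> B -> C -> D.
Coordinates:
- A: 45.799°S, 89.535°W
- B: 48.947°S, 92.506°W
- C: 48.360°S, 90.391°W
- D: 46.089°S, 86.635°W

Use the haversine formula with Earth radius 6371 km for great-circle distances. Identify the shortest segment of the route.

Leg distances:
A→B: 415.4 km
B→C: 168.5 km
C→D: 379.7 km
The shortest leg is B–C at 168.5 km.

B–C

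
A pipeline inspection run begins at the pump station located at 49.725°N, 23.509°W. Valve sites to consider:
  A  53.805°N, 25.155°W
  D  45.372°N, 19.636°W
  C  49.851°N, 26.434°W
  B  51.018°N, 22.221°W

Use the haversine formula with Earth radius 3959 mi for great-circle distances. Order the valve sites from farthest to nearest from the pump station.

D, A, C, B

Distances from the pump station:
D 45.372°N, 19.636°W: 350.7 mi
A 53.805°N, 25.155°W: 290.6 mi
C 49.851°N, 26.434°W: 130.8 mi
B 51.018°N, 22.221°W: 105.8 mi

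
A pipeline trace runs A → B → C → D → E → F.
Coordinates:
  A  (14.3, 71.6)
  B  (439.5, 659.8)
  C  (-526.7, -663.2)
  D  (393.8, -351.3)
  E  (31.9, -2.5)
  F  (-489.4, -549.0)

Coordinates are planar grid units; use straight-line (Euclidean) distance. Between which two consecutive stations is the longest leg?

Leg distances:
A→B: 725.8
B→C: 1638.3
C→D: 971.9
D→E: 502.6
E→F: 755.3
The longest leg is B–C at 1638.3.

B–C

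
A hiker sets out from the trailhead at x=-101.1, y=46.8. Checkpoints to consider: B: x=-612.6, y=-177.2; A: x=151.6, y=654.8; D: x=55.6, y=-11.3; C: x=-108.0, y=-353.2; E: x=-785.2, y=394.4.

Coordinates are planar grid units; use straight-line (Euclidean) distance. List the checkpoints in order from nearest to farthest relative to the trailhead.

Distance from the trailhead at x=-101.1, y=46.8 to each:
D x=55.6, y=-11.3: 167.1
C x=-108.0, y=-353.2: 400.1
B x=-612.6, y=-177.2: 558.4
A x=151.6, y=654.8: 658.4
E x=-785.2, y=394.4: 767.3

D, C, B, A, E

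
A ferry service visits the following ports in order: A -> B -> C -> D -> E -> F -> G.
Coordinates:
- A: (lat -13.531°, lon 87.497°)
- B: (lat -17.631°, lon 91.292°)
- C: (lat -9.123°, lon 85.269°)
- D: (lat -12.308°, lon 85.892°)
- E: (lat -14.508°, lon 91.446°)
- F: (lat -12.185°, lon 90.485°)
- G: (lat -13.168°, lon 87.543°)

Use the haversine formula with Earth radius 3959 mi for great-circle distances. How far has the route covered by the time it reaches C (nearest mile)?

1093 mi

Leg distances:
A→B: 379.5 mi  (cumulative 379.5 mi)
B→C: 713.6 mi  (cumulative 1093.1 mi)
Cumulative distance at C ≈ 1093 mi.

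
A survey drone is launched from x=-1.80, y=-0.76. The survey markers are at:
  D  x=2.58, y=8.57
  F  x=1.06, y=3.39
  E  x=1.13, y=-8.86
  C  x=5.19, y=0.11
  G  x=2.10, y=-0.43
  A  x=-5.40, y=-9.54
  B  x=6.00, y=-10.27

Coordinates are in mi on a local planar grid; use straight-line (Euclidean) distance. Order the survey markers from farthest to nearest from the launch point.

Distances from the launch point:
B x=6.00, y=-10.27: 12.3 mi
D x=2.58, y=8.57: 10.3 mi
A x=-5.40, y=-9.54: 9.5 mi
E x=1.13, y=-8.86: 8.6 mi
C x=5.19, y=0.11: 7.0 mi
F x=1.06, y=3.39: 5.0 mi
G x=2.10, y=-0.43: 3.9 mi

B, D, A, E, C, F, G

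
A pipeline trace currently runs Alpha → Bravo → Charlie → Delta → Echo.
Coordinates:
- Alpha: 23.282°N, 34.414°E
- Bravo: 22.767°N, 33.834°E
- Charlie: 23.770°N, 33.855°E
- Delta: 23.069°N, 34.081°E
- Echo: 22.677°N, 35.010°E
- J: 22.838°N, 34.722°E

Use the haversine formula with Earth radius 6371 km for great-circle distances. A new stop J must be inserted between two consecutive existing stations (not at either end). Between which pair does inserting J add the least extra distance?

between Delta and Echo

Added distance for inserting J between each consecutive pair:
Alpha–Bravo: 67.5 km
Bravo–Charlie: 116.1 km
Charlie–Delta: 125.5 km
Delta–Echo: 0.3 km
Smallest added distance is 0.3 km, inserting between Delta and Echo.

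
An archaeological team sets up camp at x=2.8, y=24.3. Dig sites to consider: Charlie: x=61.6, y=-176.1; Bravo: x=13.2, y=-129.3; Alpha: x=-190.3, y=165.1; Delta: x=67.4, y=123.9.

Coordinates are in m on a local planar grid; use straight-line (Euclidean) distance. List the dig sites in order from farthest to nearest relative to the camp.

Alpha, Charlie, Bravo, Delta

Distance from the camp at x=2.8, y=24.3 to each:
Alpha x=-190.3, y=165.1: 239.0 m
Charlie x=61.6, y=-176.1: 208.8 m
Bravo x=13.2, y=-129.3: 154.0 m
Delta x=67.4, y=123.9: 118.7 m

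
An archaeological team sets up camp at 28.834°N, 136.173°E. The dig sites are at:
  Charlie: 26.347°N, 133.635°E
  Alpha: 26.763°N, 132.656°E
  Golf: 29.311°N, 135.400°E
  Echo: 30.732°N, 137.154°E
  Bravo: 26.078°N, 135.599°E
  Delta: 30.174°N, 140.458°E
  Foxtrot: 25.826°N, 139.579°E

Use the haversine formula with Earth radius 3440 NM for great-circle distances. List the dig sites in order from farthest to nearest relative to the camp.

Distances from the camp:
Foxtrot 25.826°N, 139.579°E: 256.1 NM
Delta 30.174°N, 140.458°E: 237.9 NM
Alpha 26.763°N, 132.656°E: 224.4 NM
Charlie 26.347°N, 133.635°E: 201.3 NM
Bravo 26.078°N, 135.599°E: 168.3 NM
Echo 30.732°N, 137.154°E: 124.9 NM
Golf 29.311°N, 135.400°E: 49.7 NM

Foxtrot, Delta, Alpha, Charlie, Bravo, Echo, Golf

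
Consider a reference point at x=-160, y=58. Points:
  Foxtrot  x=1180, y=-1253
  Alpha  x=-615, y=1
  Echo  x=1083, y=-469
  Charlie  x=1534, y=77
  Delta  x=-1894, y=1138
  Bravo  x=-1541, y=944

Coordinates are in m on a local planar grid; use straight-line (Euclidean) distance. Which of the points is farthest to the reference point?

Delta

Distances from the reference point (x=-160, y=58):
Delta: 2042.8 m
Foxtrot: 1874.7 m
Charlie: 1694.1 m
Bravo: 1640.8 m
Echo: 1350.1 m
Alpha: 458.6 m
The farthest is Delta at 2042.8 m.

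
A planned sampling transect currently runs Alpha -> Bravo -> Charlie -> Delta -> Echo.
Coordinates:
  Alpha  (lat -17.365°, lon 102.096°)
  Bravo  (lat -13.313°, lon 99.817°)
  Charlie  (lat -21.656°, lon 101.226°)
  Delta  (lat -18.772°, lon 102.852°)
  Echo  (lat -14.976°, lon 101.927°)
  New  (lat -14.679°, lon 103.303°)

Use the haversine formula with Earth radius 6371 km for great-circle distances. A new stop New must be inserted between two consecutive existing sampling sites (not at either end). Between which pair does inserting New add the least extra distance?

Added distance for inserting New between each consecutive pair:
Alpha–Bravo: 218.4 km
Bravo–Charlie: 272.2 km
Charlie–Delta: 901.1 km
Delta–Echo: 175.8 km
Smallest added distance is 175.8 km, inserting between Delta and Echo.

between Delta and Echo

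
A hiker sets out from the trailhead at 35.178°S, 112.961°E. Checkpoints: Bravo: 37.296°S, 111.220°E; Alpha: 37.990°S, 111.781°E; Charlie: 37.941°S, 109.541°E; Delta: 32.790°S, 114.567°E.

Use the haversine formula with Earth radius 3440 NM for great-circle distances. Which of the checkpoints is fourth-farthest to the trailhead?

Bravo

Distances from the trailhead (35.178°S, 112.961°E):
Charlie: 233.9 NM
Alpha: 178.2 NM
Delta: 164.2 NM
Bravo: 152.6 NM
The fourth-farthest is Bravo at 152.6 NM.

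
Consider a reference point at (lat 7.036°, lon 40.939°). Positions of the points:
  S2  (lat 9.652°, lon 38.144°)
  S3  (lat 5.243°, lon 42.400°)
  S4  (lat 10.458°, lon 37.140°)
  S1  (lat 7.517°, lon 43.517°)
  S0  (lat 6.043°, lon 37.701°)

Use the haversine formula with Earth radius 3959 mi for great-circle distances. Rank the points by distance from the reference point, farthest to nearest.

Distances from the reference point:
S4 (lat 10.458°, lon 37.140°): 351.0 mi
S2 (lat 9.652°, lon 38.144°): 263.0 mi
S0 (lat 6.043°, lon 37.701°): 232.6 mi
S1 (lat 7.517°, lon 43.517°): 179.8 mi
S3 (lat 5.243°, lon 42.400°): 159.4 mi

S4, S2, S0, S1, S3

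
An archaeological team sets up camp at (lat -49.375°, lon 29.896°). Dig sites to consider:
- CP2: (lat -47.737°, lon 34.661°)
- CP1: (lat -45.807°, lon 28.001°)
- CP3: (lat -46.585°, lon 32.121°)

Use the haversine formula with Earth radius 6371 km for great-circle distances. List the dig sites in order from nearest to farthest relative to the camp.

CP3, CP2, CP1

Distances from the camp:
CP3 (lat -46.585°, lon 32.121°): 351.6 km
CP2 (lat -47.737°, lon 34.661°): 395.1 km
CP1 (lat -45.807°, lon 28.001°): 421.4 km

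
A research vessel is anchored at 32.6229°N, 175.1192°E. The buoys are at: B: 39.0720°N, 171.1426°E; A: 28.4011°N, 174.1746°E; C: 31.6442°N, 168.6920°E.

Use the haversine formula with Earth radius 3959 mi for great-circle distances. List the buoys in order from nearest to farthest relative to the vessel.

Distance from the vessel at 32.6229°N, 175.1192°E to each:
A 28.4011°N, 174.1746°E: 297.1 mi
C 31.6442°N, 168.6920°E: 382.0 mi
B 39.0720°N, 171.1426°E: 498.0 mi

A, C, B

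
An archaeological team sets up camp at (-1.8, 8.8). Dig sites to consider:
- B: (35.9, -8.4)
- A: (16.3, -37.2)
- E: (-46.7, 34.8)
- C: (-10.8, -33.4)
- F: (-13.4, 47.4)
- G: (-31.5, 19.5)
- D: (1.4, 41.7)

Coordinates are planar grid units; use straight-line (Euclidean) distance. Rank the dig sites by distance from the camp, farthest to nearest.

Distances from the camp:
E (-46.7, 34.8): 51.9
A (16.3, -37.2): 49.4
C (-10.8, -33.4): 43.1
B (35.9, -8.4): 41.4
F (-13.4, 47.4): 40.3
D (1.4, 41.7): 33.1
G (-31.5, 19.5): 31.6

E, A, C, B, F, D, G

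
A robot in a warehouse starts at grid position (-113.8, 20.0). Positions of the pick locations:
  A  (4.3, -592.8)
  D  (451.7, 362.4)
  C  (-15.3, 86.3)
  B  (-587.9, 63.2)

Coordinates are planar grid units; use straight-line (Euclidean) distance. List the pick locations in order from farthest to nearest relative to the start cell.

D, A, B, C

Computing each straight-line distance from (-113.8, 20.0):
D (451.7, 362.4): 661.1
A (4.3, -592.8): 624.1
B (-587.9, 63.2): 476.1
C (-15.3, 86.3): 118.7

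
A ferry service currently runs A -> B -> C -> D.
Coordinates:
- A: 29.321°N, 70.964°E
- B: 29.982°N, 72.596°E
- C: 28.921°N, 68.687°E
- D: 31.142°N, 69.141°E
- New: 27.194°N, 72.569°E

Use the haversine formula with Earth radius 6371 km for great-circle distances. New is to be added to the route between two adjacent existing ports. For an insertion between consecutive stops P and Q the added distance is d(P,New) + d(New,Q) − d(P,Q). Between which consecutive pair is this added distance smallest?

Added distance for inserting New between each consecutive pair:
A–B: 420.0 km
B–C: 340.2 km
C–D: 726.6 km
Smallest added distance is 340.2 km, inserting between B and C.

between B and C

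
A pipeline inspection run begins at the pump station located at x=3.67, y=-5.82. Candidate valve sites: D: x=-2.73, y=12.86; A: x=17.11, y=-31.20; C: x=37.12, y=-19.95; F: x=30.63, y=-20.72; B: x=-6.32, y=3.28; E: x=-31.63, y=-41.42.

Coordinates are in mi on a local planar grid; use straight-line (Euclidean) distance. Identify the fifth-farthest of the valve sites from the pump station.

Distances from the pump station (x=3.67, y=-5.82):
E: 50.1 mi
C: 36.3 mi
F: 30.8 mi
A: 28.7 mi
D: 19.7 mi
B: 13.5 mi
The fifth-farthest is D at 19.7 mi.

D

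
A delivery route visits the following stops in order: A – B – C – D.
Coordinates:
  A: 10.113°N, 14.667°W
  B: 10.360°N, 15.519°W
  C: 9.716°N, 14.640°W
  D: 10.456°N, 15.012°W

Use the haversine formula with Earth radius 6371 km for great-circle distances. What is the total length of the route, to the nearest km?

Leg distances:
A→B: 97.2 km  (cumulative 97.2 km)
B→C: 120.0 km  (cumulative 217.2 km)
C→D: 91.8 km  (cumulative 309.0 km)
Total route length ≈ 309 km.

309 km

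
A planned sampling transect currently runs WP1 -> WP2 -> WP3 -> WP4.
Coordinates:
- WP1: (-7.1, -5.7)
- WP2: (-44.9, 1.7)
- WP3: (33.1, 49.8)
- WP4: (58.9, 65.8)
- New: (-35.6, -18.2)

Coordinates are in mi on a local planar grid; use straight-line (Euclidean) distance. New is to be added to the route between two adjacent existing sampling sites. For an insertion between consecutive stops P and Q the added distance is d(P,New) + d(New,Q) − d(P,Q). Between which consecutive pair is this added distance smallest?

Added distance for inserting New between each consecutive pair:
WP1–WP2: 14.6 mi
WP2–WP3: 27.0 mi
WP3–WP4: 192.7 mi
Smallest added distance is 14.6 mi, inserting between WP1 and WP2.

between WP1 and WP2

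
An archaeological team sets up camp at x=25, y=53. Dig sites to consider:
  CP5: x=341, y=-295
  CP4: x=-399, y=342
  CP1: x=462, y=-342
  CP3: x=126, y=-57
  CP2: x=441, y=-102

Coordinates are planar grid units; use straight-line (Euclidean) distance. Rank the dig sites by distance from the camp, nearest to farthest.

Distances from the camp:
CP3 x=126, y=-57: 149.3
CP2 x=441, y=-102: 443.9
CP5 x=341, y=-295: 470.1
CP4 x=-399, y=342: 513.1
CP1 x=462, y=-342: 589.1

CP3, CP2, CP5, CP4, CP1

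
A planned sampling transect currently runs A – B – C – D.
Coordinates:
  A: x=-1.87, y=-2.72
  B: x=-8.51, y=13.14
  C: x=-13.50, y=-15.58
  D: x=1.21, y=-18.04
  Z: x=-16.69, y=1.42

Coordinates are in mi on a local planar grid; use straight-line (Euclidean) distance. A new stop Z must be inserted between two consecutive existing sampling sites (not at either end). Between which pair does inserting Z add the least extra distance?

Added distance for inserting Z between each consecutive pair:
A–B: 12.5 mi
B–C: 2.4 mi
C–D: 28.8 mi
Smallest added distance is 2.4 mi, inserting between B and C.

between B and C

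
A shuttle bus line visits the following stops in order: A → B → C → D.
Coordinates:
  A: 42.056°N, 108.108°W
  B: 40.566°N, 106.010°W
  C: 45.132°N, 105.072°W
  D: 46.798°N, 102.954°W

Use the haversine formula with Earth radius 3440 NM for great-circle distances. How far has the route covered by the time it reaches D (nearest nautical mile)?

Leg distances:
A→B: 130.2 NM  (cumulative 130.2 NM)
B→C: 277.2 NM  (cumulative 407.4 NM)
C→D: 133.5 NM  (cumulative 540.9 NM)
Cumulative distance at D ≈ 541 NM.

541 NM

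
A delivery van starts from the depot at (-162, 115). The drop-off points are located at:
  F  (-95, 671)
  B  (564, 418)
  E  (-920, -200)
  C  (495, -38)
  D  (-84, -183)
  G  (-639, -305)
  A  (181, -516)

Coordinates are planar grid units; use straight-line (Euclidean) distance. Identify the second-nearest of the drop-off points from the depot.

F

Distance to each, sorted:
D: 308.0
F: 560.0
G: 635.6
C: 674.6
A: 718.2
B: 786.7
E: 820.8
The second-nearest is F at 560.0.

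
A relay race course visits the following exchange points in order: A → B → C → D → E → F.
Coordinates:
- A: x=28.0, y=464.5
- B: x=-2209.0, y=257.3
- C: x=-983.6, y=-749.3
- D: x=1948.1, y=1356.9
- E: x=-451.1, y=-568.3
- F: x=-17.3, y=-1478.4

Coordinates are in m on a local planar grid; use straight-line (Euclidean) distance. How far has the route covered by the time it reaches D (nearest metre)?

Leg distances:
A→B: 2246.6 m  (cumulative 2246.6 m)
B→C: 1585.8 m  (cumulative 3832.4 m)
C→D: 3609.8 m  (cumulative 7442.2 m)
Cumulative distance at D ≈ 7442 m.

7442 m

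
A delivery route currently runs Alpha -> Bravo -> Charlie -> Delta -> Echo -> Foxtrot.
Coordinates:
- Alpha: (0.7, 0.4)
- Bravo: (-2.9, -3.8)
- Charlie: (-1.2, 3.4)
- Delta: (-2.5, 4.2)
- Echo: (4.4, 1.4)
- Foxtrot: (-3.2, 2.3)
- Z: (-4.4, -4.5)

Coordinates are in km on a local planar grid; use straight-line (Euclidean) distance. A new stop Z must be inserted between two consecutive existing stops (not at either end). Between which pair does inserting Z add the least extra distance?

between Bravo and Charlie

Added distance for inserting Z between each consecutive pair:
Alpha–Bravo: 3.2 km
Bravo–Charlie: 2.8 km
Charlie–Delta: 15.9 km
Delta–Echo: 12.1 km
Echo–Foxtrot: 9.8 km
Smallest added distance is 2.8 km, inserting between Bravo and Charlie.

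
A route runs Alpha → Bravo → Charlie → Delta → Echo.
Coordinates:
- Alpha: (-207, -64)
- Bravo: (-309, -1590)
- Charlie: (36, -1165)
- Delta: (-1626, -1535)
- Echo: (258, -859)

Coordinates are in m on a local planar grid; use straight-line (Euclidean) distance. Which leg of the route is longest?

Delta–Echo

Leg distances:
Alpha→Bravo: 1529.4 m
Bravo→Charlie: 547.4 m
Charlie→Delta: 1702.7 m
Delta→Echo: 2001.6 m
The longest leg is Delta–Echo at 2001.6 m.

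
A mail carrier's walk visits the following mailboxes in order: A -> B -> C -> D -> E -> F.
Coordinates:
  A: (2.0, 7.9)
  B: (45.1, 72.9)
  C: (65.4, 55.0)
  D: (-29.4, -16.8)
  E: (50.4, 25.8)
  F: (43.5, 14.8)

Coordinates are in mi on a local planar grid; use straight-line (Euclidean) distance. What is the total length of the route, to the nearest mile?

Leg distances:
A→B: 78.0 mi  (cumulative 78.0 mi)
B→C: 27.1 mi  (cumulative 105.1 mi)
C→D: 118.9 mi  (cumulative 224.0 mi)
D→E: 90.5 mi  (cumulative 314.4 mi)
E→F: 13.0 mi  (cumulative 327.4 mi)
Total route length ≈ 327 mi.

327 mi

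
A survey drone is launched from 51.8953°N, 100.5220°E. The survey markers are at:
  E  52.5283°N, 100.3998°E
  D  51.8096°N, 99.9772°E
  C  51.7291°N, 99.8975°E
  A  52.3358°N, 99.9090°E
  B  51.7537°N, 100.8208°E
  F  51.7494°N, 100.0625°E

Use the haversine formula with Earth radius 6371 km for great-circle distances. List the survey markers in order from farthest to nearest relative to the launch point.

Computing each great-circle distance from 51.8953°N, 100.5220°E:
E 52.5283°N, 100.3998°E: 70.9 km
A 52.3358°N, 99.9090°E: 64.4 km
C 51.7291°N, 99.8975°E: 46.7 km
D 51.8096°N, 99.9772°E: 38.6 km
F 51.7494°N, 100.0625°E: 35.5 km
B 51.7537°N, 100.8208°E: 25.9 km

E, A, C, D, F, B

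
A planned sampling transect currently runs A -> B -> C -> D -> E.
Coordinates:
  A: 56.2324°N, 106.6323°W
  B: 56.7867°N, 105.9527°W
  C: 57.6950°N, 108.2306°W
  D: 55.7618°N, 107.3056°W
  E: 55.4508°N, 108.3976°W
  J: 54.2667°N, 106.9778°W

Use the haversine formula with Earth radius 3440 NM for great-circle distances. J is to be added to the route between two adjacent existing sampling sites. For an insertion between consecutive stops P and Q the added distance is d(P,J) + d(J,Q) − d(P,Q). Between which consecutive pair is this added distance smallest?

Added distance for inserting J between each consecutive pair:
A–B: 233.7 NM
B–C: 273.4 NM
C–D: 180.6 NM
D–E: 135.4 NM
Smallest added distance is 135.4 NM, inserting between D and E.

between D and E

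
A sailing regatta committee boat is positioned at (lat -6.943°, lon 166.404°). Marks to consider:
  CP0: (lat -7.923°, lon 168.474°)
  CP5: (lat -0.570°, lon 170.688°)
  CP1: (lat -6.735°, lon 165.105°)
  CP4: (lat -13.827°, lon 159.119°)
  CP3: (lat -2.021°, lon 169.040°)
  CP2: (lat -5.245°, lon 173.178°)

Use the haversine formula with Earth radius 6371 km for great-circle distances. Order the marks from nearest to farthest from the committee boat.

CP1, CP0, CP3, CP2, CP5, CP4

Distances from the committee boat:
CP1 (lat -6.735°, lon 165.105°): 145.3 km
CP0 (lat -7.923°, lon 168.474°): 252.9 km
CP3 (lat -2.021°, lon 169.040°): 620.4 km
CP2 (lat -5.245°, lon 173.178°): 772.4 km
CP5 (lat -0.570°, lon 170.688°): 853.2 km
CP4 (lat -13.827°, lon 159.119°): 1104.5 km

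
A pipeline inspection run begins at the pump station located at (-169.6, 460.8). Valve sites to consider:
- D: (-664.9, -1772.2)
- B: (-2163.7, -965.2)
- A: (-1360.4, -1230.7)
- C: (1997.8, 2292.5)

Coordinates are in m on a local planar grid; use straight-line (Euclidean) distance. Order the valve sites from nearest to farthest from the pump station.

A, D, B, C

Distances from the pump station:
A (-1360.4, -1230.7): 2068.6 m
D (-664.9, -1772.2): 2287.3 m
B (-2163.7, -965.2): 2451.5 m
C (1997.8, 2292.5): 2837.7 m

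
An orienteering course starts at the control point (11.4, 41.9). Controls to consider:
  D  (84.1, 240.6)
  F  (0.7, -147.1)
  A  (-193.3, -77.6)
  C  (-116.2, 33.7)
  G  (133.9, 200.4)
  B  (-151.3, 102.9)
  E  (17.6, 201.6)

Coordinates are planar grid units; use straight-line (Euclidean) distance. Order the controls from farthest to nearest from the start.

Computing each straight-line distance from (11.4, 41.9):
A (-193.3, -77.6): 237.0
D (84.1, 240.6): 211.6
G (133.9, 200.4): 200.3
F (0.7, -147.1): 189.3
B (-151.3, 102.9): 173.8
E (17.6, 201.6): 159.8
C (-116.2, 33.7): 127.9

A, D, G, F, B, E, C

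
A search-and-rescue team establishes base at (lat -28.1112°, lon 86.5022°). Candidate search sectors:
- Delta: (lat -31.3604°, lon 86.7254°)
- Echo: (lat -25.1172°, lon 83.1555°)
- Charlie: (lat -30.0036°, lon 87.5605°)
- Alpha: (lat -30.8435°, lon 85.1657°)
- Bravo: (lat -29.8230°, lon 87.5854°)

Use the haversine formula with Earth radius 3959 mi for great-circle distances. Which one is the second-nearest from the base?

Distance to each, sorted:
Bravo: 135.2 mi
Charlie: 145.5 mi
Alpha: 205.2 mi
Delta: 224.9 mi
Echo: 292.4 mi
The second-nearest is Charlie at 145.5 mi.

Charlie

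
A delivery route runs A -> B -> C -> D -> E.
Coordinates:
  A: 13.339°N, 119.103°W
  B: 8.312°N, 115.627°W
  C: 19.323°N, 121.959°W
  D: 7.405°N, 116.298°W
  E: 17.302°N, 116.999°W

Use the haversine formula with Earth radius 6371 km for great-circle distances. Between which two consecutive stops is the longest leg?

Leg distances:
A→B: 675.6 km
B→C: 1401.7 km
C→D: 1459.3 km
D→E: 1103.1 km
The longest leg is C–D at 1459.3 km.

C–D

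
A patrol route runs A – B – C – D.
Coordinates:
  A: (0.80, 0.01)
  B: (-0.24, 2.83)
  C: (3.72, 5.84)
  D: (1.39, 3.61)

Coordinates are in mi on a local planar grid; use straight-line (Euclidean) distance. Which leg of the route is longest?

B–C

Leg distances:
A→B: 3.0 mi
B→C: 5.0 mi
C→D: 3.2 mi
The longest leg is B–C at 5.0 mi.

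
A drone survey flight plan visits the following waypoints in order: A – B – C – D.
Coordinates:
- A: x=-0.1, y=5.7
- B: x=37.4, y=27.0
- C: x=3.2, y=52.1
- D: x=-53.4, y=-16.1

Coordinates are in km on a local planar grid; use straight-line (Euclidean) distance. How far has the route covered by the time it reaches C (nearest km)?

Leg distances:
A→B: 43.1 km  (cumulative 43.1 km)
B→C: 42.4 km  (cumulative 85.5 km)
Cumulative distance at C ≈ 86 km.

86 km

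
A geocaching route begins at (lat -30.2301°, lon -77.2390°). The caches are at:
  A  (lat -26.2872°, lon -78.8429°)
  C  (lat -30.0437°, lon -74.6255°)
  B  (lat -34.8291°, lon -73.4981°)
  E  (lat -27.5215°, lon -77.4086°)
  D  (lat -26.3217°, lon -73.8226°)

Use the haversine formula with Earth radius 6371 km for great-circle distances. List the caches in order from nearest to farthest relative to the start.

Computing each great-circle distance from (lat -30.2301°, lon -77.2390°):
C (lat -30.0437°, lon -74.6255°): 252.2 km
E (lat -27.5215°, lon -77.4086°): 301.6 km
A (lat -26.2872°, lon -78.8429°): 465.7 km
D (lat -26.3217°, lon -73.8226°): 548.4 km
B (lat -34.8291°, lon -73.4981°): 620.0 km

C, E, A, D, B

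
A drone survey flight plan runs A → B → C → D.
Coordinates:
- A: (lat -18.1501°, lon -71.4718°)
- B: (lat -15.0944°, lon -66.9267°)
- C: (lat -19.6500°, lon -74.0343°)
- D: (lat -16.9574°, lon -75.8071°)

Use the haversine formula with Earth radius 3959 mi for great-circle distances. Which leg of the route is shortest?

C–D

Leg distances:
A→B: 367.6 mi
B→C: 564.5 mi
C→D: 219.4 mi
The shortest leg is C–D at 219.4 mi.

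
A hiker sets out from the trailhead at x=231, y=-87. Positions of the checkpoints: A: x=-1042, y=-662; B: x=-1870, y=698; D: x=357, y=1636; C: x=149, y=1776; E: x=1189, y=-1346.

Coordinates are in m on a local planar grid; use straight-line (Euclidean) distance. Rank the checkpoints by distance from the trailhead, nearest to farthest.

Distance from the trailhead at x=231, y=-87 to each:
A x=-1042, y=-662: 1396.8 m
E x=1189, y=-1346: 1582.0 m
D x=357, y=1636: 1727.6 m
C x=149, y=1776: 1864.8 m
B x=-1870, y=698: 2242.9 m

A, E, D, C, B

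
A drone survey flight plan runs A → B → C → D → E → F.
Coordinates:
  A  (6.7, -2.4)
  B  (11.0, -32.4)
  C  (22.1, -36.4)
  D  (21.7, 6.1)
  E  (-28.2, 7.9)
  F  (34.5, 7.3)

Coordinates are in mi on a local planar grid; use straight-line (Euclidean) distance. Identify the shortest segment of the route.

B–C

Leg distances:
A→B: 30.3 mi
B→C: 11.8 mi
C→D: 42.5 mi
D→E: 49.9 mi
E→F: 62.7 mi
The shortest leg is B–C at 11.8 mi.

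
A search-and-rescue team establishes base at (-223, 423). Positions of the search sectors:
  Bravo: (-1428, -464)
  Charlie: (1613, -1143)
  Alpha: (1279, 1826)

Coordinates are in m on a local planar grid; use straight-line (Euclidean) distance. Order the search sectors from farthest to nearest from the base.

Charlie, Alpha, Bravo

Computing each straight-line distance from (-223, 423):
Charlie (1613, -1143): 2413.1 m
Alpha (1279, 1826): 2055.3 m
Bravo (-1428, -464): 1496.3 m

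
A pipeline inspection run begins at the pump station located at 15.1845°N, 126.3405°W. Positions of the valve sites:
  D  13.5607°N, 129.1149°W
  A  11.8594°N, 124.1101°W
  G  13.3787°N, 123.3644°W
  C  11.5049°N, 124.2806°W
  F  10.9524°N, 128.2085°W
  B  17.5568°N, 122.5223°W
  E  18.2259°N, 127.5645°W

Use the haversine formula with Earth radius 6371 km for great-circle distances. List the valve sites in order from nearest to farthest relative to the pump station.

D, E, G, A, C, B, F

Computing each great-circle distance from 15.1845°N, 126.3405°W:
D 13.5607°N, 129.1149°W: 349.1 km
E 18.2259°N, 127.5645°W: 362.4 km
G 13.3787°N, 123.3644°W: 378.4 km
A 11.8594°N, 124.1101°W: 441.4 km
C 11.5049°N, 124.2806°W: 465.9 km
B 17.5568°N, 122.5223°W: 485.3 km
F 10.9524°N, 128.2085°W: 512.2 km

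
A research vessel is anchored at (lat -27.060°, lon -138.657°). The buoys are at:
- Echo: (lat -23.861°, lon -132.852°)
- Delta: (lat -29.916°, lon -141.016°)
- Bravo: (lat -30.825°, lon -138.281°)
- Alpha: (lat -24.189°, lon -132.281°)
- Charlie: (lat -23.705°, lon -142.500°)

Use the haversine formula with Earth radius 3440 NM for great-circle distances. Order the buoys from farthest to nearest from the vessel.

Alpha, Echo, Charlie, Bravo, Delta

Distances from the vessel:
Alpha (lat -24.189°, lon -132.281°): 385.7 NM
Echo (lat -23.861°, lon -132.852°): 368.6 NM
Charlie (lat -23.705°, lon -142.500°): 289.8 NM
Bravo (lat -30.825°, lon -138.281°): 226.9 NM
Delta (lat -29.916°, lon -141.016°): 211.9 NM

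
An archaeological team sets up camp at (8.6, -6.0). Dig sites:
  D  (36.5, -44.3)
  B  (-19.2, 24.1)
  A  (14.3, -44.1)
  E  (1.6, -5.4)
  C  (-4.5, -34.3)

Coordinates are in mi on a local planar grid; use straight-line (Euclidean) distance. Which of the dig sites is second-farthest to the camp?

B

Distance to each, sorted:
D: 47.4 mi
B: 41.0 mi
A: 38.5 mi
C: 31.2 mi
E: 7.0 mi
The second-farthest is B at 41.0 mi.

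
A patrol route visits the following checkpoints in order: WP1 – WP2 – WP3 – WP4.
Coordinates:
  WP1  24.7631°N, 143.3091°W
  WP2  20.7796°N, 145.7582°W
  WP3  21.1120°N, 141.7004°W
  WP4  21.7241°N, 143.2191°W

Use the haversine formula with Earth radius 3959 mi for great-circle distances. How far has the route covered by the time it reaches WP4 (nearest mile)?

Leg distances:
WP1→WP2: 316.4 mi  (cumulative 316.4 mi)
WP2→WP3: 262.9 mi  (cumulative 579.2 mi)
WP3→WP4: 106.5 mi  (cumulative 685.7 mi)
Cumulative distance at WP4 ≈ 686 mi.

686 mi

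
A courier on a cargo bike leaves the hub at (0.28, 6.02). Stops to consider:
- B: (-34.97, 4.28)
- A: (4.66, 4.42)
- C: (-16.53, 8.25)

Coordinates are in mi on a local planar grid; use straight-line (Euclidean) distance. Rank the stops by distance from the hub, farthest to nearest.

B, C, A

Distance from the hub at (0.28, 6.02) to each:
B (-34.97, 4.28): 35.3 mi
C (-16.53, 8.25): 17.0 mi
A (4.66, 4.42): 4.7 mi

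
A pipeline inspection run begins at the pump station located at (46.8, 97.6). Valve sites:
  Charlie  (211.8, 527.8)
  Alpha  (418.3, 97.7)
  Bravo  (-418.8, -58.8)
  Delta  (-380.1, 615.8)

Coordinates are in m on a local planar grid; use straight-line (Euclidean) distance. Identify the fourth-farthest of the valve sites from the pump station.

Alpha

Distance to each, sorted:
Delta: 671.4 m
Bravo: 491.2 m
Charlie: 460.8 m
Alpha: 371.5 m
The fourth-farthest is Alpha at 371.5 m.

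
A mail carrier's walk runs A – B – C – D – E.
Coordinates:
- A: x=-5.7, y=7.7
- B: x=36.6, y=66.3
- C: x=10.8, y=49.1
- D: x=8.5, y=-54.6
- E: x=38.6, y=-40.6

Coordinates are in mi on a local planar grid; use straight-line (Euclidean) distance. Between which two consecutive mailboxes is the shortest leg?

Leg distances:
A→B: 72.3 mi
B→C: 31.0 mi
C→D: 103.7 mi
D→E: 33.2 mi
The shortest leg is B–C at 31.0 mi.

B–C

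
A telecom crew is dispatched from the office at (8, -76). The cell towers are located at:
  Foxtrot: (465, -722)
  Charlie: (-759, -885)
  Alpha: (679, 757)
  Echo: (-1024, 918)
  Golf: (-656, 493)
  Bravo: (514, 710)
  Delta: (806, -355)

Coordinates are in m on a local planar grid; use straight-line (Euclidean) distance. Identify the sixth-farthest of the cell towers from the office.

Delta

Distance to each, sorted:
Echo: 1432.9 m
Charlie: 1114.8 m
Alpha: 1069.6 m
Bravo: 934.8 m
Golf: 874.4 m
Delta: 845.4 m
Foxtrot: 791.3 m
The sixth-farthest is Delta at 845.4 m.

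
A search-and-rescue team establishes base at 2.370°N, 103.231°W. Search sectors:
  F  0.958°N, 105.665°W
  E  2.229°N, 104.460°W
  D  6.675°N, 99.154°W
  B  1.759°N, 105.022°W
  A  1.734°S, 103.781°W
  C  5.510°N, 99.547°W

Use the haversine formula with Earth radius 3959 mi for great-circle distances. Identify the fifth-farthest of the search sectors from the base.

Distance to each, sorted:
D: 409.0 mi
C: 334.0 mi
A: 286.1 mi
F: 194.4 mi
B: 130.7 mi
E: 85.4 mi
The fifth-farthest is B at 130.7 mi.

B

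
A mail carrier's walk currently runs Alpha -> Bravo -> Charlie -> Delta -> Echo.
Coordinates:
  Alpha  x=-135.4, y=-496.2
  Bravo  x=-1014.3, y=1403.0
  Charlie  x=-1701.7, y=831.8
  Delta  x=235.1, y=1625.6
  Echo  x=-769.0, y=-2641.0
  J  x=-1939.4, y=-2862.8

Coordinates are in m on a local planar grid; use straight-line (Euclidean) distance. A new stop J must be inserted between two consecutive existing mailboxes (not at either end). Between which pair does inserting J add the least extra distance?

Added distance for inserting J between each consecutive pair:
Alpha–Bravo: 5248.0 m
Bravo–Charlie: 7173.4 m
Charlie–Delta: 6596.5 m
Delta–Echo: 1795.5 m
Smallest added distance is 1795.5 m, inserting between Delta and Echo.

between Delta and Echo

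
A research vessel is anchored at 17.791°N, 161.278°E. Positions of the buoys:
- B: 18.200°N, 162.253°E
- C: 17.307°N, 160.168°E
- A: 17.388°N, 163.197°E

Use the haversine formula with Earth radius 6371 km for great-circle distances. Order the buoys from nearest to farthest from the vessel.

B, C, A

Distances from the vessel:
B 18.200°N, 162.253°E: 112.7 km
C 17.307°N, 160.168°E: 129.4 km
A 17.388°N, 163.197°E: 208.3 km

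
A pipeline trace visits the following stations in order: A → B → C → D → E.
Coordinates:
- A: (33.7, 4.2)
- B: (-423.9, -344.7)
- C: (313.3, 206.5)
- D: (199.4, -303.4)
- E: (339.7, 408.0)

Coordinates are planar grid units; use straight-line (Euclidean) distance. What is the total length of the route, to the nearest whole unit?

Leg distances:
A→B: 575.4  (cumulative 575.4)
B→C: 920.5  (cumulative 1495.9)
C→D: 522.5  (cumulative 2018.4)
D→E: 725.1  (cumulative 2743.5)
Total route length ≈ 2743.

2743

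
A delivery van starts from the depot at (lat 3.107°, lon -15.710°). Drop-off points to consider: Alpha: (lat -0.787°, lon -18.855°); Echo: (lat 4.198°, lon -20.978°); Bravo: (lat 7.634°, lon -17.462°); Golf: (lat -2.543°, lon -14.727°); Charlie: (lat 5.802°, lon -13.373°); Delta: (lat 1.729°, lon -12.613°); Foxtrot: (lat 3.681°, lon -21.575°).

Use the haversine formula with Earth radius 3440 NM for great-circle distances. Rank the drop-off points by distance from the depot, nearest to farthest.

Delta, Charlie, Bravo, Alpha, Echo, Golf, Foxtrot

Computing each great-circle distance from (lat 3.107°, lon -15.710°):
Delta (lat 1.729°, lon -12.613°): 203.4 NM
Charlie (lat 5.802°, lon -13.373°): 213.9 NM
Bravo (lat 7.634°, lon -17.462°): 291.3 NM
Alpha (lat -0.787°, lon -18.855°): 300.5 NM
Echo (lat 4.198°, lon -20.978°): 322.4 NM
Golf (lat -2.543°, lon -14.727°): 344.3 NM
Foxtrot (lat 3.681°, lon -21.575°): 353.2 NM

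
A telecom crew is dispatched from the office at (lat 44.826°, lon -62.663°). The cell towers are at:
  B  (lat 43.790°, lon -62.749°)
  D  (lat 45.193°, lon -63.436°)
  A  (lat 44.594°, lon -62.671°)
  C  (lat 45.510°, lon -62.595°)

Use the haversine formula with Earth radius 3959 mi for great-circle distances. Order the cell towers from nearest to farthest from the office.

Computing each great-circle distance from (lat 44.826°, lon -62.663°):
A (lat 44.594°, lon -62.671°): 16.0 mi
D (lat 45.193°, lon -63.436°): 45.5 mi
C (lat 45.510°, lon -62.595°): 47.4 mi
B (lat 43.790°, lon -62.749°): 71.7 mi

A, D, C, B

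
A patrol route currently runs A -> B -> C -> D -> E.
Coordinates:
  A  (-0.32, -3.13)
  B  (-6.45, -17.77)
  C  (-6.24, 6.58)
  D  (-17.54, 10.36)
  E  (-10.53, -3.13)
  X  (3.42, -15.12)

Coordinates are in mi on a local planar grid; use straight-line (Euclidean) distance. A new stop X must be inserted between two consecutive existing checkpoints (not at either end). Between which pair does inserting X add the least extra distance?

between A and B

Added distance for inserting X between each consecutive pair:
A–B: 6.9 mi
B–C: 9.6 mi
C–D: 44.8 mi
D–E: 36.2 mi
Smallest added distance is 6.9 mi, inserting between A and B.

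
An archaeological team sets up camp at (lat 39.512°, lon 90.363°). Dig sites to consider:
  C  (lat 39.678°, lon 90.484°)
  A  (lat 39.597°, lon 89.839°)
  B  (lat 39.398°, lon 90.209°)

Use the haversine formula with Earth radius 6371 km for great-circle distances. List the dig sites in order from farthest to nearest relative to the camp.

Distances from the camp:
A (lat 39.597°, lon 89.839°): 45.9 km
C (lat 39.678°, lon 90.484°): 21.2 km
B (lat 39.398°, lon 90.209°): 18.3 km

A, C, B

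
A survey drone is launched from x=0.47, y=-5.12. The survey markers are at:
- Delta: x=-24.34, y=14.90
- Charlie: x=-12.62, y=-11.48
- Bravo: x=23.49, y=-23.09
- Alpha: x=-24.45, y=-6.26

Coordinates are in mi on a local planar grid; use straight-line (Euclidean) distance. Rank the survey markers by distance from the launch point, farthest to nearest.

Distances from the launch point:
Delta x=-24.34, y=14.90: 31.9 mi
Bravo x=23.49, y=-23.09: 29.2 mi
Alpha x=-24.45, y=-6.26: 24.9 mi
Charlie x=-12.62, y=-11.48: 14.6 mi

Delta, Bravo, Alpha, Charlie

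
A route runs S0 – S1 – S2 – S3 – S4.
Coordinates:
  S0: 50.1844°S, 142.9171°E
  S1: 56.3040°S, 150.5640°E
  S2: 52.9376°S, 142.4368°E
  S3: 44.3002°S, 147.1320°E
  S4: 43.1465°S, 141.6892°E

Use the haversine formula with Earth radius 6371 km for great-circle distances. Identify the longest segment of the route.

S2–S3

Leg distances:
S0→S1: 848.6 km
S1→S2: 642.7 km
S2→S3: 1020.0 km
S3→S4: 455.7 km
The longest leg is S2–S3 at 1020.0 km.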